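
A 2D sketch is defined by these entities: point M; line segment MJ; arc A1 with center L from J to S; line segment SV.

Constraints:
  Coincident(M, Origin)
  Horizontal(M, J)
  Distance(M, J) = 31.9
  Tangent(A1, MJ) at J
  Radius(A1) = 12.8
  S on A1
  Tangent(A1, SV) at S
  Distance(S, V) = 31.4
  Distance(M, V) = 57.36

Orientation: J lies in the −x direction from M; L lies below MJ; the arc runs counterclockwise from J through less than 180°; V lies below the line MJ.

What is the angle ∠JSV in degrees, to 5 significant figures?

125.12°

M is at the origin; MJ is horizontal with |MJ| = 31.9 and J on the −x side, so J = (-31.900, 0.0000). The tangent condition forces LJ to be normal to MJ, so L = J + (0, -12.8) = (-31.900, -12.800). Since LS ⟂ SV (tangency), |LV| = √(12.8² + 31.4²) = 33.909 regardless of where S sits on A1. So V lies on both circle(M, 57.36) and circle(L, 33.909); the below-MJ intersection is V = (-33.336, -46.678). S is the foot of the tangent from V: S = (-43.947, -17.125).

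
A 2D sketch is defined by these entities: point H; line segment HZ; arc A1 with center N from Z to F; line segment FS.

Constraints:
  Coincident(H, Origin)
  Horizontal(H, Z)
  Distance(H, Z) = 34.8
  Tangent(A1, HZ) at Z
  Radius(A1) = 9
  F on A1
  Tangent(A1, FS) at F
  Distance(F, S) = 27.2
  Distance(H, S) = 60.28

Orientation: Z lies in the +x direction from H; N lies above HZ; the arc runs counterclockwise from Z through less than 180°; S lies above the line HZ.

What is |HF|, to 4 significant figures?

44.02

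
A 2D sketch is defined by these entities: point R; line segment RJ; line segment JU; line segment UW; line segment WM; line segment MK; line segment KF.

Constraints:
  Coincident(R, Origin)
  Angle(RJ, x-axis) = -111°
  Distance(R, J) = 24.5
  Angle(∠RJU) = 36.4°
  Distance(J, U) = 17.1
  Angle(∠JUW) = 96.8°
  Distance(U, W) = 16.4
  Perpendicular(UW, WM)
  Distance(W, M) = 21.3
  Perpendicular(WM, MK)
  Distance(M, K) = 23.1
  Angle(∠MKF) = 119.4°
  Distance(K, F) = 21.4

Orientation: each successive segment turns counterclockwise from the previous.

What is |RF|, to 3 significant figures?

32.1

WM ⟂ MK, so MK runs at -64.2°; with |MK| = 23.1, K = (-10.6, -29.0). ∠MKF = 119.4° gives KF at -3.60° from the x-axis; with |KF| = 21.4, F = (10.7, -30.3). Then |RF| = |F − R| = 32.1.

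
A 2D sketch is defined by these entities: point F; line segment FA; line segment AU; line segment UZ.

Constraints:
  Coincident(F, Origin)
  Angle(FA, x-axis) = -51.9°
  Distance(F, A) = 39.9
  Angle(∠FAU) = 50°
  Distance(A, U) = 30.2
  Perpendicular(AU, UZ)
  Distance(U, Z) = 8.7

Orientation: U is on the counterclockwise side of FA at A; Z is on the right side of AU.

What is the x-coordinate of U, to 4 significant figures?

30.85

F is at the origin; FA runs at -51.9° with length 39.9, so A = 39.9·(cos -51.9°, sin -51.9°) = (24.62, -31.40). ∠FAU = 50.0°, so AU runs at -51.9° + (180° − 50.0°) = 78.10° from the x-axis; with |AU| = 30.2, U = A + 30.2·(cos 78.10°, sin 78.10°) = (30.85, -1.848). So U.x = 30.85.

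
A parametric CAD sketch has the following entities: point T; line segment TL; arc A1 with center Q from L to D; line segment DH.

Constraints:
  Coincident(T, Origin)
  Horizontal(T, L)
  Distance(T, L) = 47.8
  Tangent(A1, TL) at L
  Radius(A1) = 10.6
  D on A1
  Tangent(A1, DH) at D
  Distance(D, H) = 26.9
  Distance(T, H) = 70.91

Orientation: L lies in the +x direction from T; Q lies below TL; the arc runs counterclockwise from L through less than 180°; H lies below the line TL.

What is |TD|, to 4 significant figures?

44.77

Checks: T.y = 0.00, L.y = 0.00 ✓; |TL| = 47.80 ✓; |QD| = 10.60 ✓; ∠(QD, DH) = 90.00° ✓; |DH| = 26.90 ✓; |TH| = 70.91 ✓.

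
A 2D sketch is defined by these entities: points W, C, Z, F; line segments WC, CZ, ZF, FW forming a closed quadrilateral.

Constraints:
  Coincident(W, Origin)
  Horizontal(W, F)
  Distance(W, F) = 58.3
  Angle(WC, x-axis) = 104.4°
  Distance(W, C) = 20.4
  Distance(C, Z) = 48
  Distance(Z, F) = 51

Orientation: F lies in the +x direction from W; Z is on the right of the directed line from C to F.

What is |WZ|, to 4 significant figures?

27.98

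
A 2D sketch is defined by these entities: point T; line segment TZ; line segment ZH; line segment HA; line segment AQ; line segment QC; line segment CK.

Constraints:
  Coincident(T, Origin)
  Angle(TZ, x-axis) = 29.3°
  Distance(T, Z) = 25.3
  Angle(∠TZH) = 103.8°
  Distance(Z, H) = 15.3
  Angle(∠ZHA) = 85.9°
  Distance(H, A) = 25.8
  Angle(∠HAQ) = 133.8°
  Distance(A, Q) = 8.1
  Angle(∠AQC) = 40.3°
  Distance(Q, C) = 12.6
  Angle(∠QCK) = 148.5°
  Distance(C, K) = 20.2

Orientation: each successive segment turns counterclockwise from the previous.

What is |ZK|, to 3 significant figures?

23.0

∠AQC = 40.3° gives QC at 25.5° from the x-axis; with |QC| = 12.6, C = (1.72, 16.5). ∠QCK = 148.5° gives CK at 57.0° from the x-axis; with |CK| = 20.2, K = (12.7, 33.4). Then |ZK| = |K − Z| = 23.0.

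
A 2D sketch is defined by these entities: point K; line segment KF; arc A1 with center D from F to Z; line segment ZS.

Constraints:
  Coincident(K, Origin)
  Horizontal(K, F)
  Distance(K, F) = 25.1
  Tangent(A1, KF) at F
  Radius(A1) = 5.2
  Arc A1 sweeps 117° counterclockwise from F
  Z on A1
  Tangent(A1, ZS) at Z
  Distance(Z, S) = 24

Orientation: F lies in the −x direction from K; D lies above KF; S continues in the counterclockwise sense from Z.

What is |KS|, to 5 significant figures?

42.678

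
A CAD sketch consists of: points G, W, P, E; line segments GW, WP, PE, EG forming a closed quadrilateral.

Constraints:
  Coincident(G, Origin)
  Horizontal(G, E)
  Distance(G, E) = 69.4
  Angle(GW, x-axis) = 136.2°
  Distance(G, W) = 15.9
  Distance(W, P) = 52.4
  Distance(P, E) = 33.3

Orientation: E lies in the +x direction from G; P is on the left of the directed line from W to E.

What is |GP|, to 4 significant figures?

43.92

G is at the origin; G and E share the same y with |GE| = 69.4 and E in +x, so E = (69.4, 0). GW runs at 136.2° with |GW| = 15.9, so W = (-11.48, 11.01). P is determined by |WP| = 52.4 and |PE| = 33.3 together: it lies at the intersection of circle(W, 52.4) and circle(E, 33.3). With |WE| = 81.62, the foot of the radical line on WE is 50.84 from W and the perpendicular offset is √(52.4² − 50.84²) = 12.70. Taking the left-of-WE solution: P = (40.61, 16.73).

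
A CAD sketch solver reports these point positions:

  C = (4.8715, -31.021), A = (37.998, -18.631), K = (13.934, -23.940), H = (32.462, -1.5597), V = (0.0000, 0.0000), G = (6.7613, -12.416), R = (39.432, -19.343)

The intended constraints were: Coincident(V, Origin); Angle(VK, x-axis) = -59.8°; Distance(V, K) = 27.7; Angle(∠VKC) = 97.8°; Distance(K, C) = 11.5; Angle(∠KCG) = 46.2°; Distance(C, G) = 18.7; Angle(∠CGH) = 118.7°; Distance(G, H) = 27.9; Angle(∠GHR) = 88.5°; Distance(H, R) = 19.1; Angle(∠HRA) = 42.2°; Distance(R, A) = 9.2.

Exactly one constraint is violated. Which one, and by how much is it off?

Distance(R, A) = 9.2 — off by 7.60.

V = (0.00, 0.00) ✓; VK at -59.80° ✓; |VK| = 27.70 ✓; ∠VKC = 97.80° ✓; |KC| = 11.50 ✓; ∠KCG = 46.20° ✓; |CG| = 18.70 ✓; ∠CGH = 118.7° ✓; |GH| = 27.90 ✓; ∠GHR = 88.50° ✓; |HR| = 19.10 ✓; ∠HRA = 42.19° ✓; |RA| = 1.601 ✗.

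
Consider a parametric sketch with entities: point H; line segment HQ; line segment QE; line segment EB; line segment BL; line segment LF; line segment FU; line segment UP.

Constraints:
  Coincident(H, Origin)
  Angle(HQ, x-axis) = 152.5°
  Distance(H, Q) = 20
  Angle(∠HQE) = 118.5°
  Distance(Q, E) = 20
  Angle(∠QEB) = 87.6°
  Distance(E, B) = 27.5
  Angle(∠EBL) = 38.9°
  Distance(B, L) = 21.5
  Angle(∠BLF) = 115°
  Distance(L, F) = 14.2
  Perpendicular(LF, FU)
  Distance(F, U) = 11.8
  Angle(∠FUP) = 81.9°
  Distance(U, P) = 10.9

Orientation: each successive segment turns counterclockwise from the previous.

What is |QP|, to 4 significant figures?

20.63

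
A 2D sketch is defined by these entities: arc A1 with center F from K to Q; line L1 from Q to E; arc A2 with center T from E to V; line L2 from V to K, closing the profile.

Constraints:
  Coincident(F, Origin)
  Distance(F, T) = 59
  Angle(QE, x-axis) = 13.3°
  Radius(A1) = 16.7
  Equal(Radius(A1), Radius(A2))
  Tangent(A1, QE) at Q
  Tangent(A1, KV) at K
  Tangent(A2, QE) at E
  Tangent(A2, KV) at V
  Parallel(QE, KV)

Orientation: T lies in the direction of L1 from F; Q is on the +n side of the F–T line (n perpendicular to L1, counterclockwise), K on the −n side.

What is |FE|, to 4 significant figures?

61.32

The slot axis is L1's direction at 13.3°, so u = (cos 13.3°, sin 13.3°) = (0.9732, 0.2300) and n = (−sin 13.3°, cos 13.3°) = (-0.2300, 0.9732). F is at the origin and T lies 59.0 along u from F, so T = 59.0·u = (57.42, 13.57). Tangency of A1 to both parallel lines with radius 16.7 puts Q and K at F ± 16.7·n: Q = (-3.842, 16.25), K = (3.842, -16.25). Equal radii place E and V the same way about T: E = T + 16.7·n = (53.58, 29.83), V = T − 16.7·n = (61.26, -2.679). Then |FE| = |E − F| = 61.32.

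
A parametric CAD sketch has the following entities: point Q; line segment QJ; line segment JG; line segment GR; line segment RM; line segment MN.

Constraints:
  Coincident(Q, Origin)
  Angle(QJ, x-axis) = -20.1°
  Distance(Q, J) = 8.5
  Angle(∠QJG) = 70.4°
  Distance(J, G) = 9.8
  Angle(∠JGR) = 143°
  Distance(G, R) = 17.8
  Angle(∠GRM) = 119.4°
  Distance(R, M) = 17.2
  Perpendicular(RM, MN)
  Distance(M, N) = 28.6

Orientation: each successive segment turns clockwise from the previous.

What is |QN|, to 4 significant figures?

18.56

Q is at the origin; QJ runs at -20.1° with length 8.5, so J = (7.982, -2.921). ∠QJG = 70.4° gives JG at -129.7° from the x-axis; with |JG| = 9.8, G = (1.722, -10.46). ∠JGR = 143.0° gives GR at -166.7° from the x-axis; with |GR| = 17.8, R = (-15.60, -14.56). ∠GRM = 119.4° gives RM at 132.7° from the x-axis; with |RM| = 17.2, M = (-27.26, -1.916). RM is perpendicular to MN, so MN runs at 42.70°; with |MN| = 28.6, N = (-6.246, 17.48). Then |QN| = |N − Q| = 18.56.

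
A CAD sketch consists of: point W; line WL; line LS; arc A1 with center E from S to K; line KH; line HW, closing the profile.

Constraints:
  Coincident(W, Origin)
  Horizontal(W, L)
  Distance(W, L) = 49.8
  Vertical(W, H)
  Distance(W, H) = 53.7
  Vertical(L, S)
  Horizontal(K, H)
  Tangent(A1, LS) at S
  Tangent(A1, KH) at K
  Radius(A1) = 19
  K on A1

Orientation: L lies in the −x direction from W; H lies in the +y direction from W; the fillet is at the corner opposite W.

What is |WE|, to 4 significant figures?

46.40

WH is vertical with |WH| = 53.7 and H on the +y side, so H = (0.000, 53.70). The virtual corner opposite W is at (-49.80, 53.70). Since A1 is tangent to LS there, ES ⟂ LS and A1 meets KH tangentially, so EK is at right angles to KH, with radius 19.0, so the center E sits 19.0 in from both sides at E = (-30.80, 34.70). Then |WE| = |E − W| = 46.40.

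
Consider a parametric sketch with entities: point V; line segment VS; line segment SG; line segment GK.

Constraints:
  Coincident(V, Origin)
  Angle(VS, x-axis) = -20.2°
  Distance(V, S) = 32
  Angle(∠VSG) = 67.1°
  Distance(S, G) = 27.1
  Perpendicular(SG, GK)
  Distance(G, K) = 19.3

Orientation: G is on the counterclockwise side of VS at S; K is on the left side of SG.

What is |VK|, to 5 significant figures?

17.837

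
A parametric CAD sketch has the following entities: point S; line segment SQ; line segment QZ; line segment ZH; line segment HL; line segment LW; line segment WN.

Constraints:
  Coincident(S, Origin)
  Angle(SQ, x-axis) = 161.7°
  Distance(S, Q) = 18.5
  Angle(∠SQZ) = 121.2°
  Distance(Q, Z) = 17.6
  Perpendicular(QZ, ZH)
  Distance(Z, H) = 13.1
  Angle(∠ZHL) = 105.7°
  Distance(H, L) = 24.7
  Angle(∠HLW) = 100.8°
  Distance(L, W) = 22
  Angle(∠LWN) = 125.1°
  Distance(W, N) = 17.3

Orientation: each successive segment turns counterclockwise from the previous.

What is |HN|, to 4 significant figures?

37.95

S is at the origin; SQ runs at 161.7° with length 18.5, so Q = (-17.56, 5.809). ∠SQZ = 121.2° gives QZ at -139.5° from the x-axis; with |QZ| = 17.6, Z = (-30.95, -5.621). The perpendicularity gives ZH at right angles to QZ, so ZH runs at -49.50°; with |ZH| = 13.1, H = (-22.44, -15.58). ∠ZHL = 105.7° gives HL at 24.80° from the x-axis; with |HL| = 24.7, L = (-0.01764, -5.222). ∠HLW = 100.8° gives LW at 104.0° from the x-axis; with |LW| = 22.0, W = (-5.340, 16.12). ∠LWN = 125.1° gives WN at 158.9° from the x-axis; with |WN| = 17.3, N = (-21.48, 22.35). Then |HN| = |N − H| = 37.95.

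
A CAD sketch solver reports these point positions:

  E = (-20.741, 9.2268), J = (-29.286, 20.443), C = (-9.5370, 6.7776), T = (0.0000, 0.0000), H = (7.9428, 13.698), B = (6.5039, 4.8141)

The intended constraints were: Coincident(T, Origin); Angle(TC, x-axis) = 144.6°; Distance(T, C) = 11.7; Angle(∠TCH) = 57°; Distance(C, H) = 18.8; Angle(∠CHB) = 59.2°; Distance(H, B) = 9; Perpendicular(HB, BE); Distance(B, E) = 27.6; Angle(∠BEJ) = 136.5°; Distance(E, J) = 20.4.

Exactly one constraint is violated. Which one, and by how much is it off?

Distance(E, J) = 20.4 — off by 6.30.

T = (0.00, 0.00) ✓; TC at 144.6° ✓; |TC| = 11.70 ✓; ∠TCH = 57.00° ✓; |CH| = 18.80 ✓; ∠CHB = 59.20° ✓; |HB| = 9.000 ✓; ∠(HB, BE) = 90.00° ✓; |BE| = 27.60 ✓; ∠BEJ = 136.5° ✓; |EJ| = 14.10 ✗.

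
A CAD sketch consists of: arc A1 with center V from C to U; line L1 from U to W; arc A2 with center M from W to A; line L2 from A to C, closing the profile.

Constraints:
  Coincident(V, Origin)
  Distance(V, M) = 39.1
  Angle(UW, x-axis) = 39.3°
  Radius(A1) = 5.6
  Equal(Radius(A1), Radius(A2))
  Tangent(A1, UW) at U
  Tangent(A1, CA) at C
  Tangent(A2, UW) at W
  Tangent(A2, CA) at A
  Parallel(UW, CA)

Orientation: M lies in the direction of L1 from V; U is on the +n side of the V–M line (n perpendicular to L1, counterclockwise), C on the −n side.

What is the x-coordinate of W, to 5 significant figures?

26.710

Tangency of A1 to both parallel lines with radius 5.6 puts U and C at V ± 5.6·n: U = (-3.5469, 4.3335), C = (3.5469, -4.3335). Equal radii place W and A the same way about M: W = M + 5.6·n = (26.710, 29.099), A = M − 5.6·n = (33.804, 20.432). So W.x = 26.710.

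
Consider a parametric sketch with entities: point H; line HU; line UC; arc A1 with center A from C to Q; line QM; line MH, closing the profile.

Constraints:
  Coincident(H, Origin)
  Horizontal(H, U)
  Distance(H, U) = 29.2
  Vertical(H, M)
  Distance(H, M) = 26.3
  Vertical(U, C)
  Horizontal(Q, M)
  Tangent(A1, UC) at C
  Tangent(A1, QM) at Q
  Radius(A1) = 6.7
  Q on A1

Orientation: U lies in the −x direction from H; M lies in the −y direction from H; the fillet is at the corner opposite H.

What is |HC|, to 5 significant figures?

35.168

The virtual corner opposite H is at (-29.200, -26.300). Tangency of A1 to UC means the radius AC is perpendicular to UC and the tangent condition forces AQ to be normal to QM, with radius 6.7, so the center A sits 6.7 in from both sides at A = (-22.500, -19.600). That places the tangent points at C = (-29.200, -19.600) on UC and Q = (-22.500, -26.300) on QM. Then |HC| = |C − H| = 35.168.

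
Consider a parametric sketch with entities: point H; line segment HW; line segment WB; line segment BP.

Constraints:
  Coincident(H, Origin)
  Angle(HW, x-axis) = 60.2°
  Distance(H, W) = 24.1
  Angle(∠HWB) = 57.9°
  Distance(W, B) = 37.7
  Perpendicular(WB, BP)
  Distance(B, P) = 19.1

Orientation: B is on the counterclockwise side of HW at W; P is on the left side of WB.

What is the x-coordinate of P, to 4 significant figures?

-24.93

H is at the origin; HW runs at 60.2° with length 24.1, so W = 24.1·(cos 60.2°, sin 60.2°) = (11.98, 20.91). ∠HWB = 57.9°, so WB runs at 60.2° + (180° − 57.9°) = 182.3° from the x-axis; with |WB| = 37.7, B = W + 37.7·(cos 182.3°, sin 182.3°) = (-25.69, 19.40). WB is perpendicular to BP; with |BP| = 19.1 on the left of WB, P = B + 19.1·(0.04013, -0.9992) = (-24.93, 0.3156). So P.x = -24.93.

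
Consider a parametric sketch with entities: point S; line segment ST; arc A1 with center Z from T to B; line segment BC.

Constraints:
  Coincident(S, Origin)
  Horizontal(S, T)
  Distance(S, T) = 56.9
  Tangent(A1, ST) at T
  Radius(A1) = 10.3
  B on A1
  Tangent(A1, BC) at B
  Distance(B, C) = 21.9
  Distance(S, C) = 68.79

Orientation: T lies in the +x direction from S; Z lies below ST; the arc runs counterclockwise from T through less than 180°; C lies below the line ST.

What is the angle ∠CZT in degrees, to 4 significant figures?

173.6°

S is at the origin; ST is horizontal with |ST| = 56.9 and T on the +x side, so T = (56.90, 0.000). The tangent condition forces ZT to be normal to ST, so Z = T + (0, -10.3) = (56.90, -10.30). Since ZB ⟂ BC (tangency), |ZC| = √(10.3² + 21.9²) = 24.20 regardless of where B sits on A1. So C lies on both circle(S, 68.79) and circle(Z, 24.20); the below-ST intersection is C = (59.60, -34.35). B is the foot of the tangent from C: B = (48.13, -15.70).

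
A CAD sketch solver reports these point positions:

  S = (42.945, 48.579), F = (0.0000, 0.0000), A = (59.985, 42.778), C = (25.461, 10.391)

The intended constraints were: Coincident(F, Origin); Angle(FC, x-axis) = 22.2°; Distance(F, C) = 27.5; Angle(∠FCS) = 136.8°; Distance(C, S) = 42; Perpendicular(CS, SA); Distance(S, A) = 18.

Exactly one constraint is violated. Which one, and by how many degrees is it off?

Perpendicular(CS, SA) — off by 5.80°.

F = (0.00, 0.00) ✓; FC at 22.20° ✓; |FC| = 27.50 ✓; ∠FCS = 136.8° ✓; |CS| = 42.00 ✓; ∠(CS, SA) = 84.20° ✗; |SA| = 18.00 ✓.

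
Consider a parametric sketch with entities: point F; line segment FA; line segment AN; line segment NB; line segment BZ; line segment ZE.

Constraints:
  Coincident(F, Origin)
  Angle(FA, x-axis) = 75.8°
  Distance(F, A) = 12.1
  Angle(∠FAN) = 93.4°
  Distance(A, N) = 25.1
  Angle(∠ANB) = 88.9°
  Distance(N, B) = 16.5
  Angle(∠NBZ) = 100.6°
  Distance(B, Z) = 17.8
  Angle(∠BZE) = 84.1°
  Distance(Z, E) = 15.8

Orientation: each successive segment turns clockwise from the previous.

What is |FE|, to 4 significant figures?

10.91

F is at the origin; FA runs at 75.8° with length 12.1, so A = (2.968, 11.73). ∠FAN = 93.4° gives AN at -10.80° from the x-axis; with |AN| = 25.1, N = (27.62, 7.027). ∠ANB = 88.9° gives NB at -101.9° from the x-axis; with |NB| = 16.5, B = (24.22, -9.118). ∠NBZ = 100.6° gives BZ at 178.7° from the x-axis; with |BZ| = 17.8, Z = (6.426, -8.715). ∠BZE = 84.1° gives ZE at 82.80° from the x-axis; with |ZE| = 15.8, E = (8.406, 6.961). Then |FE| = |E − F| = 10.91.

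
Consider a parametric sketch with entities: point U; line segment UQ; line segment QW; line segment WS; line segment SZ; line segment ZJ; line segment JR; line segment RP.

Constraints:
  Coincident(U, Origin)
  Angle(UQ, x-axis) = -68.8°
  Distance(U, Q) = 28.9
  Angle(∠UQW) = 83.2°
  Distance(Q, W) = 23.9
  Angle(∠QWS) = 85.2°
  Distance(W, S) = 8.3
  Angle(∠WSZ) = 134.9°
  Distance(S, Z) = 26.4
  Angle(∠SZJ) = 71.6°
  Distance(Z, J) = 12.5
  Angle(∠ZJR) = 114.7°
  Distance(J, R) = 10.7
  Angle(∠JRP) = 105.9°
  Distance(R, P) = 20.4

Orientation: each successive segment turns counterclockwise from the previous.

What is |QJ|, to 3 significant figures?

13.8

U is at the origin; UQ runs at -68.8° with length 28.9, so Q = (10.5, -26.9). ∠UQW = 83.2° gives QW at 28.0° from the x-axis; with |QW| = 23.9, W = (31.6, -15.7). ∠QWS = 85.2° gives WS at 123° from the x-axis; with |WS| = 8.3, S = (27.1, -8.75). ∠WSZ = 134.9° gives SZ at 168° from the x-axis; with |SZ| = 26.4, Z = (1.24, -3.21). ∠SZJ = 71.6° gives ZJ at -83.7° from the x-axis; with |ZJ| = 12.5, J = (2.62, -15.6). Then |QJ| = |J − Q| = 13.8.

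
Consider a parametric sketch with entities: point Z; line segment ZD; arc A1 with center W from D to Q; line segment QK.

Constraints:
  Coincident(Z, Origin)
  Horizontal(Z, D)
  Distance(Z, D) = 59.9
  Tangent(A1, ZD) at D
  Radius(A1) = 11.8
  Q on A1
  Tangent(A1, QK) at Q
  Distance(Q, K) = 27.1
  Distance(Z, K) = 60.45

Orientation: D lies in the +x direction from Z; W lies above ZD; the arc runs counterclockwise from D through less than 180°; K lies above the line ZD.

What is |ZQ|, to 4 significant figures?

70.64

Checks: |WQ| = 11.80 ✓; ∠(WQ, QK) = 90.00° ✓; |QK| = 27.10 ✓; |ZK| = 60.45 ✓.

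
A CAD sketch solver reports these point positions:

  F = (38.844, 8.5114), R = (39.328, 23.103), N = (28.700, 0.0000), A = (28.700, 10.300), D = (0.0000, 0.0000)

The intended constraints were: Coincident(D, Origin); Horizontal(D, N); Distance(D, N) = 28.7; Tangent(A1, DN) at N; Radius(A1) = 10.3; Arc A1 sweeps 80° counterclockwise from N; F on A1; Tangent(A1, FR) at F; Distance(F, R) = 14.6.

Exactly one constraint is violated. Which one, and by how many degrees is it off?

Tangent(A1, FR) at F — off by 8.10°.

D = (0.00, 0.00) ✓; D.y = 0.00, N.y = 0.00 ✓; |DN| = 28.70 ✓; ∠(AN, ND) = 90.00° ✓; |AN| = 10.30 ✓; bearing(A→F) − bearing(A→N) = 80.00° ✓; |AF| = 10.30 ✓; ∠(AF, FR) = 81.90° ✗; |FR| = 14.60 ✓.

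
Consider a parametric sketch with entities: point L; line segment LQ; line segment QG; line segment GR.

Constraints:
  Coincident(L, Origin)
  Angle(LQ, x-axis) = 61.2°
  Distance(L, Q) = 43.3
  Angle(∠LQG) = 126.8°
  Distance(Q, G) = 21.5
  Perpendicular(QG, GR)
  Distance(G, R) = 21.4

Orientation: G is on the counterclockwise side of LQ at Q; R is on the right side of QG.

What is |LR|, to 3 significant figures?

73.4

∠LQG = 126.8°, so QG runs at 61.2° + (180° − 126.8°) = 114° from the x-axis; with |QG| = 21.5, G = Q + 21.5·(cos 114°, sin 114°) = (12.0, 57.5). QG is perpendicular to GR; with |GR| = 21.4 on the right of QG, R = G + 21.4·(0.911, 0.413) = (31.5, 66.4). Then |LR| = |R − L| = 73.4.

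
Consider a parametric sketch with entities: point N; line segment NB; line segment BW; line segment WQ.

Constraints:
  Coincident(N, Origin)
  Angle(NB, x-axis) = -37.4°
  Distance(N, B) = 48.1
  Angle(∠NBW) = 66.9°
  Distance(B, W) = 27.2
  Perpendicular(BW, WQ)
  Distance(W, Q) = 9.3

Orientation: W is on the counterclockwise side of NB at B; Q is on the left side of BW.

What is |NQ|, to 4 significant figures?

35.92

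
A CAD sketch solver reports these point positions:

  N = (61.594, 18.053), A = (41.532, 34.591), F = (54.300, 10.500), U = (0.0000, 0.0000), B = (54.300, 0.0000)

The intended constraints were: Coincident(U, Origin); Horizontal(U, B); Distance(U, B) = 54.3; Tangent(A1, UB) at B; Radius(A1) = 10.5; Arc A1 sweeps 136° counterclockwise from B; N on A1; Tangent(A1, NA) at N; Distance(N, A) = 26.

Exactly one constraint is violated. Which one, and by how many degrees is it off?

Tangent(A1, NA) at N — off by 4.50°.

U = (0.00, 0.00) ✓; U.y = 0.00, B.y = 0.00 ✓; |UB| = 54.30 ✓; ∠(FB, BU) = 90.00° ✓; |FB| = 10.50 ✓; bearing(F→N) − bearing(F→B) = 136.0° ✓; |FN| = 10.50 ✓; ∠(FN, NA) = 85.50° ✗; |NA| = 26.00 ✓.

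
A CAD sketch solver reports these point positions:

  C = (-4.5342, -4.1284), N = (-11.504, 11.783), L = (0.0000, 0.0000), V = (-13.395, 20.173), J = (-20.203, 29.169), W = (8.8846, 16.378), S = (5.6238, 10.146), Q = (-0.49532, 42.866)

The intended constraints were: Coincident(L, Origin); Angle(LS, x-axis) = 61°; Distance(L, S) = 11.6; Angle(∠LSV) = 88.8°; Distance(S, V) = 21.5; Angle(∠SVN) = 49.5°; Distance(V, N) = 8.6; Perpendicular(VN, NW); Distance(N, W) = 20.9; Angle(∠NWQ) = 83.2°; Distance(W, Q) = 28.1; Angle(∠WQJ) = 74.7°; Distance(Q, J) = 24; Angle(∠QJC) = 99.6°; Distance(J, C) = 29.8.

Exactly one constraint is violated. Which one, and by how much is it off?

Distance(J, C) = 29.8 — off by 7.00.

L = (0.00, 0.00) ✓; LS at 61.00° ✓; |LS| = 11.60 ✓; ∠LSV = 88.80° ✓; |SV| = 21.50 ✓; ∠SVN = 49.50° ✓; |VN| = 8.600 ✓; ∠(VN, NW) = 90.00° ✓; |NW| = 20.90 ✓; ∠NWQ = 83.20° ✓; |WQ| = 28.10 ✓; ∠WQJ = 74.70° ✓; |QJ| = 24.00 ✓; ∠QJC = 99.60° ✓; |JC| = 36.80 ✗.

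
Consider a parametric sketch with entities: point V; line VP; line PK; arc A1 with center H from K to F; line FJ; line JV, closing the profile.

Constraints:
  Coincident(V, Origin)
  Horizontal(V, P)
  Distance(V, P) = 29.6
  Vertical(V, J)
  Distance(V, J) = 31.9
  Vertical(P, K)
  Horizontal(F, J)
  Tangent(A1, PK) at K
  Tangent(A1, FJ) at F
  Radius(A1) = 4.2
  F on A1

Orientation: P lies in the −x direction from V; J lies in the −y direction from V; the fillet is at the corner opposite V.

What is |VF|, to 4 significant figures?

40.78

The virtual corner opposite V is at (-29.60, -31.90). The tangent condition forces HK to be normal to PK and since A1 is tangent to FJ there, HF ⟂ FJ, with radius 4.2, so the center H sits 4.2 in from both sides at H = (-25.40, -27.70). That places the tangent points at K = (-29.60, -27.70) on PK and F = (-25.40, -31.90) on FJ. Then |VF| = |F − V| = 40.78.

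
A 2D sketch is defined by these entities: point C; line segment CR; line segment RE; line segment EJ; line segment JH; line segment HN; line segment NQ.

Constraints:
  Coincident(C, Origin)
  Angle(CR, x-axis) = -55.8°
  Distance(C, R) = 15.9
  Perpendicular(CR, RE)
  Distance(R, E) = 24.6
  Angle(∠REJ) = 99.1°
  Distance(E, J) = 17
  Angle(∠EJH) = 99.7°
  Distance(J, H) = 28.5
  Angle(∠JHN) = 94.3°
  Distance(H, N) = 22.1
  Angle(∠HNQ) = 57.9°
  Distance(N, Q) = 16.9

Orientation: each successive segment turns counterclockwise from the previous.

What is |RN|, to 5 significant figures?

10.087

∠EJH = 99.7° gives JH at -164.60° from the x-axis; with |JH| = 28.5, H = (-5.4048, 8.5030). ∠JHN = 94.3° gives HN at -78.900° from the x-axis; with |HN| = 22.1, N = (-1.1501, -13.184). Then |RN| = |N − R| = 10.087.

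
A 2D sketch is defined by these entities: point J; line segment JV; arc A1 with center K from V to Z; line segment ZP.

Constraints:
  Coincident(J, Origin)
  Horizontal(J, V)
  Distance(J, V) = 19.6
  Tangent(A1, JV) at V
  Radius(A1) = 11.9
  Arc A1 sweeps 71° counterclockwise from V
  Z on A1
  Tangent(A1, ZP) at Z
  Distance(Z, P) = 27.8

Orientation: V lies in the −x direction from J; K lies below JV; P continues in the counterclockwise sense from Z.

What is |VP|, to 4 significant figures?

39.87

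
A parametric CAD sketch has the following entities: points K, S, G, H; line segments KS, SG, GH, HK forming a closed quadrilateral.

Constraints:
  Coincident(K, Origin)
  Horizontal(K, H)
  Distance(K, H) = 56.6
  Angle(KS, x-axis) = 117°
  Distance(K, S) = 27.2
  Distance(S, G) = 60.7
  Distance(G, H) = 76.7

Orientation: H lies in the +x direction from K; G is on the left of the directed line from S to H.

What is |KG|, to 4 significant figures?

75.56

Checks: |SG| = 60.70 ✓; |GH| = 76.70 ✓.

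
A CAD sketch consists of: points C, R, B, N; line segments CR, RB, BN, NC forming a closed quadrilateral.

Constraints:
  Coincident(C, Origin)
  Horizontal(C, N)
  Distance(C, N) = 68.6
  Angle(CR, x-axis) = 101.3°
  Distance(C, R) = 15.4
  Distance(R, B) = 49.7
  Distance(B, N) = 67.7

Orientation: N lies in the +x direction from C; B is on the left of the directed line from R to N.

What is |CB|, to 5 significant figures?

60.808

Checks: |RB| = 49.70 ✓; |BN| = 67.70 ✓.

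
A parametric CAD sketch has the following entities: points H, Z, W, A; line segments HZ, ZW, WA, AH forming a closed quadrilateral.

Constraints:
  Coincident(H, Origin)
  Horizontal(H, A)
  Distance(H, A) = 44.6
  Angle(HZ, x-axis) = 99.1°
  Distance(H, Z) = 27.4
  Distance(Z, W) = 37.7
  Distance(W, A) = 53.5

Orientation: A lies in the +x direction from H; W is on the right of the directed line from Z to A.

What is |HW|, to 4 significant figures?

13.10

Checks: |ZW| = 37.70 ✓; |WA| = 53.50 ✓.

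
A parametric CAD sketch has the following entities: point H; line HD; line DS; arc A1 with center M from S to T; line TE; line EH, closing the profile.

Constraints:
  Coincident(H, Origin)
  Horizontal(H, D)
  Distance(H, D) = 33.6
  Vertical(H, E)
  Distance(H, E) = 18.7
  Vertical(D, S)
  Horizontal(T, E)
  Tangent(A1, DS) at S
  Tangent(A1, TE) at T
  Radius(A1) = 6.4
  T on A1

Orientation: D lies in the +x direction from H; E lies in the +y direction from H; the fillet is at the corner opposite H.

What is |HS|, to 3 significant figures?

35.8

The virtual corner opposite H is at (33.6, 18.7). The tangent condition forces MS to be normal to DS and the tangent condition forces MT to be normal to TE, with radius 6.4, so the center M sits 6.4 in from both sides at M = (27.2, 12.3). That places the tangent points at S = (33.6, 12.3) on DS and T = (27.2, 18.7) on TE. Then |HS| = |S − H| = 35.8.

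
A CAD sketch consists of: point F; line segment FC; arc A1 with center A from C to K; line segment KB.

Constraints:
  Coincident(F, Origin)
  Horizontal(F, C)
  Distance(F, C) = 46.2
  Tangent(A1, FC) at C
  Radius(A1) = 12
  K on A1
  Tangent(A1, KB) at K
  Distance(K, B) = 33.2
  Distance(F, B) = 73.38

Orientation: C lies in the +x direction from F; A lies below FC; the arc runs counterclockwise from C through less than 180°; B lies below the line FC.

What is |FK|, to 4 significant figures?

41.70

Checks: |AK| = 12.00 ✓; ∠(AK, KB) = 90.00° ✓; |KB| = 33.20 ✓; |FB| = 73.38 ✓.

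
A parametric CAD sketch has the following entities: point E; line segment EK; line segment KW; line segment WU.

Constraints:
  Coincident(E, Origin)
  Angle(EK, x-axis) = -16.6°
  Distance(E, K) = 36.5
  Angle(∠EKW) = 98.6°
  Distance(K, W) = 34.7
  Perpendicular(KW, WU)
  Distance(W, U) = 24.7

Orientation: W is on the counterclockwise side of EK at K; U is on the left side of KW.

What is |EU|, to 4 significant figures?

41.74

E is at the origin; EK runs at -16.6° with length 36.5, so K = 36.5·(cos -16.6°, sin -16.6°) = (34.98, -10.43). ∠EKW = 98.6°, so KW runs at -16.6° + (180° − 98.6°) = 64.80° from the x-axis; with |KW| = 34.7, W = K + 34.7·(cos 64.80°, sin 64.80°) = (49.75, 20.97). The perpendicularity gives WU at right angles to KW; with |WU| = 24.7 on the left of KW, U = W + 24.7·(-0.9048, 0.4258) = (27.40, 31.49). Then |EU| = |U − E| = 41.74.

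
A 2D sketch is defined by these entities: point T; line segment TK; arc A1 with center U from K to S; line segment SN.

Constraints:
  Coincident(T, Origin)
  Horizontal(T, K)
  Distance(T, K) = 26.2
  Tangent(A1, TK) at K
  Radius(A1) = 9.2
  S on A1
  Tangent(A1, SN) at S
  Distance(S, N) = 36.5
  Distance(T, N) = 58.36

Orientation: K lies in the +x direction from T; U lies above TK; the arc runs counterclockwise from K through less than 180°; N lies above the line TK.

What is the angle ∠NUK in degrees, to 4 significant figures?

163.7°

Checks: |US| = 9.200 ✓; ∠(US, SN) = 90.00° ✓; |SN| = 36.50 ✓; |TN| = 58.36 ✓.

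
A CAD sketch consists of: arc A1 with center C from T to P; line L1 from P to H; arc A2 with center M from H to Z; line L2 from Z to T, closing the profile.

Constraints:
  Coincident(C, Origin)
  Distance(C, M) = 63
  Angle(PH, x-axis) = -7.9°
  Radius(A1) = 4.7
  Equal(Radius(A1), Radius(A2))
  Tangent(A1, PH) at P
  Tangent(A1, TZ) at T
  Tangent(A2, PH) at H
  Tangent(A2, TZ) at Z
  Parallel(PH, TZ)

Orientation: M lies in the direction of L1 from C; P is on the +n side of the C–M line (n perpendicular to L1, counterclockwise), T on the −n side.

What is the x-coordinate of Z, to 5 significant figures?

61.756

The slot axis is L1's direction at -7.9°, so u = (cos -7.9°, sin -7.9°) = (0.99051, -0.13744) and n = (−sin -7.9°, cos -7.9°) = (0.13744, 0.99051). C is at the origin and M lies 63.0 along u from C, so M = 63.0·u = (62.402, -8.6590). Tangency of A1 to both parallel lines with radius 4.7 puts P and T at C ± 4.7·n: P = (0.64599, 4.6554), T = (-0.64599, -4.6554). Equal radii place H and Z the same way about M: H = M + 4.7·n = (63.048, -4.0036), Z = M − 4.7·n = (61.756, -13.314). So Z.x = 61.756.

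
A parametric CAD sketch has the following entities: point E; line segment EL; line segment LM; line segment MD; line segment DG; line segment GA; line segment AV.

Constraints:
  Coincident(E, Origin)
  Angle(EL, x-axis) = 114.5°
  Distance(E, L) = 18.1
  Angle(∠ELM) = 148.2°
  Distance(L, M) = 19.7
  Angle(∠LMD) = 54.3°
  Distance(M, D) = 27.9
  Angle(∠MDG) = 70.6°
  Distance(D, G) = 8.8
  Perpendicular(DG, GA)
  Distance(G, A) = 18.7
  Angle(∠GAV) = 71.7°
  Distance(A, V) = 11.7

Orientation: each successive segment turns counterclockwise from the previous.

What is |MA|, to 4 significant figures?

7.630

∠MDG = 70.6° gives DG at 21.40° from the x-axis; with |DG| = 8.8, G = (-14.73, 2.729). DG ⟂ GA, so GA runs at 111.4°; with |GA| = 18.7, A = (-21.55, 20.14). Then |MA| = |A − M| = 7.630.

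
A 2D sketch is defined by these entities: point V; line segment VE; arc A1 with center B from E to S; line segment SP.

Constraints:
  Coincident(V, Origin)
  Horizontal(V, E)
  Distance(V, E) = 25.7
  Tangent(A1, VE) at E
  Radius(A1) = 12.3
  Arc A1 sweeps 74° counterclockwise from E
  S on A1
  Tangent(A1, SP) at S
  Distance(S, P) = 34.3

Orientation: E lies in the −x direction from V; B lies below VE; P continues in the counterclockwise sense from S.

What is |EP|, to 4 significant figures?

46.98

V is at the origin; V and E share the same y with |VE| = 25.7 and E on the −x side, so E = (-25.70, 0.000). The tangent condition forces BE to be normal to VE, so B = E + (0, -12.3) = (-25.70, -12.30). On A1, E sits at bearing 90° from B; a 74° counterclockwise sweep puts S at bearing 164°, so S = B + 12.3·(cos 164°, sin 164°) = (-37.52, -8.910). Since A1 is tangent to SP there, BS ⟂ SP, so SP runs along (−sin 164°, cos 164°); with |SP| = 34.3, P = (-46.98, -41.88). Then |EP| = |P − E| = 46.98.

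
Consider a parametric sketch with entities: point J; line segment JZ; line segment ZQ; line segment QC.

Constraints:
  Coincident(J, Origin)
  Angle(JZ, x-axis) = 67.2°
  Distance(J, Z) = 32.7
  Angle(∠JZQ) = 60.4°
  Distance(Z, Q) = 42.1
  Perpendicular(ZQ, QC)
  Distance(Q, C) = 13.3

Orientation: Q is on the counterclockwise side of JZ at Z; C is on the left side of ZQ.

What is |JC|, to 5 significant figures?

30.038

J is at the origin; JZ runs at 67.2° with length 32.7, so Z = 32.7·(cos 67.2°, sin 67.2°) = (12.672, 30.145). ∠JZQ = 60.4°, so ZQ runs at 67.2° + (180° − 60.4°) = 186.80° from the x-axis; with |ZQ| = 42.1, Q = Z + 42.1·(cos 186.80°, sin 186.80°) = (-29.132, 25.160). The perpendicularity gives QC at right angles to ZQ; with |QC| = 13.3 on the left of ZQ, C = Q + 13.3·(0.11840, -0.99297) = (-27.557, 11.954). Then |JC| = |C − J| = 30.038.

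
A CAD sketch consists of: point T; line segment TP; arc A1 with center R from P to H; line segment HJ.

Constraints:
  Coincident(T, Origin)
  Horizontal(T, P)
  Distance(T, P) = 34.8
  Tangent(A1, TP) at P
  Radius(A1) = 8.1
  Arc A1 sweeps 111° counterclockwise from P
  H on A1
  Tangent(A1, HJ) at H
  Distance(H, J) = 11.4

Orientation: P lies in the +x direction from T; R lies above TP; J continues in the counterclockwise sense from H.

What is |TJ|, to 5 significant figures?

43.973

On A1, P sits at bearing -90° from R; a 111° counterclockwise sweep puts H at bearing 21°, so H = R + 8.1·(cos 21°, sin 21°) = (42.362, 11.003). A1 meets HJ tangentially, so RH is at right angles to HJ, so HJ runs along (−sin 21°, cos 21°); with |HJ| = 11.4, J = (38.277, 21.646). Then |TJ| = |J − T| = 43.973.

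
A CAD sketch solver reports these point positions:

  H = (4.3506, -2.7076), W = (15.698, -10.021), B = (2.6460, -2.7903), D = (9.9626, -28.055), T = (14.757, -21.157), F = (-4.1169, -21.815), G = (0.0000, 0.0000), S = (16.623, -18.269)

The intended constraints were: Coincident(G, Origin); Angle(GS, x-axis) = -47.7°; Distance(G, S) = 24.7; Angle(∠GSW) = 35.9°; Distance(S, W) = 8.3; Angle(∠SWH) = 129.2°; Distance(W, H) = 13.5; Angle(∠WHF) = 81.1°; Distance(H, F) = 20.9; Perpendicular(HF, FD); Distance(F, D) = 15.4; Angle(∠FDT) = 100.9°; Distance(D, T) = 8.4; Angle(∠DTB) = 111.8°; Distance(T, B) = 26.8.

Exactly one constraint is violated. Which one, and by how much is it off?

Distance(T, B) = 26.8 — off by 4.80.

G = (0.00, 0.00) ✓; GS at -47.70° ✓; |GS| = 24.70 ✓; ∠GSW = 35.90° ✓; |SW| = 8.300 ✓; ∠SWH = 129.2° ✓; |WH| = 13.50 ✓; ∠WHF = 81.10° ✓; |HF| = 20.90 ✓; ∠(HF, FD) = 90.00° ✓; |FD| = 15.40 ✓; ∠FDT = 100.9° ✓; |DT| = 8.401 ✓; ∠DTB = 111.8° ✓; |TB| = 22.00 ✗.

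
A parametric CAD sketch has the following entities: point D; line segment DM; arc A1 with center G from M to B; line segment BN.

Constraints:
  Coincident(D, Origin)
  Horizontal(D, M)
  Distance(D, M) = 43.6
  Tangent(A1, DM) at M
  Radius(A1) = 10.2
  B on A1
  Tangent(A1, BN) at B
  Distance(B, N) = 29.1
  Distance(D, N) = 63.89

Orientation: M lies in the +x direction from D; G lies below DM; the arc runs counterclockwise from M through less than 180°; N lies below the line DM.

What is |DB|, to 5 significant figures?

38.015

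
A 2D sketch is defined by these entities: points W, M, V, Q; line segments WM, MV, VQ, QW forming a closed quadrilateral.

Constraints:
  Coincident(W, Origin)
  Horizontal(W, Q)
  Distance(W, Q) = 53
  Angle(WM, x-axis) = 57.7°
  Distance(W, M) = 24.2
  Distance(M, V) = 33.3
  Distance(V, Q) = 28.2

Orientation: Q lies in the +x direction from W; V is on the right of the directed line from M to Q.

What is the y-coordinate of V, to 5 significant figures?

-9.9106

Checks: |MV| = 33.30 ✓; |VQ| = 28.20 ✓.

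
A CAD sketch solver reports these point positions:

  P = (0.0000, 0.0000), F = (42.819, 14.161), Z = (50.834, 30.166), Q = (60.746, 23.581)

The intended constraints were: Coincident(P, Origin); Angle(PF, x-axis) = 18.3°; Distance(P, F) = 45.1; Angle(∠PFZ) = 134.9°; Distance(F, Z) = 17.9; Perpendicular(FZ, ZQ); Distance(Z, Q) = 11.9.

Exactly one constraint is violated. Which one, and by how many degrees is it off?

Perpendicular(FZ, ZQ) — off by 7.00°.

P = (0.00, 0.00) ✓; PF at 18.30° ✓; |PF| = 45.10 ✓; ∠PFZ = 134.9° ✓; |FZ| = 17.90 ✓; ∠(FZ, ZQ) = 97.00° ✗; |ZQ| = 11.90 ✓.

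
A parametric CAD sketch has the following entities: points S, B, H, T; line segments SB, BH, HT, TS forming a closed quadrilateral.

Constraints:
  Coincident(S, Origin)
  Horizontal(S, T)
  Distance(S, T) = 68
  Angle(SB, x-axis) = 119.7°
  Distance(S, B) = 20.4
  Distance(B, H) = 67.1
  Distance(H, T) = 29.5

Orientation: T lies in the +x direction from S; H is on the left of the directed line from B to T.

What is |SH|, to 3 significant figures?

62.5

Checks: S.y = 0.00, T.y = 0.00 ✓; |BH| = 67.10 ✓; |HT| = 29.50 ✓.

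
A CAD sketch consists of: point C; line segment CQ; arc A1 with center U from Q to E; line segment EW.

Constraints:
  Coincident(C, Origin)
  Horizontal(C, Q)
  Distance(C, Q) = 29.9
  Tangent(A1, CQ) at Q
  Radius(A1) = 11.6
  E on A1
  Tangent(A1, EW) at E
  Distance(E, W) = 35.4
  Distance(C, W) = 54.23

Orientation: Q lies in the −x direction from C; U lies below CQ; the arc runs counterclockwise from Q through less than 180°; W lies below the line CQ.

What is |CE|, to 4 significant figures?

43.63

Checks: |UE| = 11.60 ✓; ∠(UE, EW) = 90.00° ✓; |EW| = 35.40 ✓; |CW| = 54.23 ✓.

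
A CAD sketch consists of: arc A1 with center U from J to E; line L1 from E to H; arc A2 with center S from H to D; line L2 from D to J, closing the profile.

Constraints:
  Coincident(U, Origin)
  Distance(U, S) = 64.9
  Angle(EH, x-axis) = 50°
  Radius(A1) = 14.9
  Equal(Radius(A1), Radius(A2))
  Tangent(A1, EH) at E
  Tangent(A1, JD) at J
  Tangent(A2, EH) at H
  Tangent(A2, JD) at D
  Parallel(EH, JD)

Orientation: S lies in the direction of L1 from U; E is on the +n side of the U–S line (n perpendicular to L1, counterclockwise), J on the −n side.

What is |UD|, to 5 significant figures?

66.588

The slot axis is L1's direction at 50.0°, so u = (cos 50.0°, sin 50.0°) = (0.64279, 0.76604) and n = (−sin 50.0°, cos 50.0°) = (-0.76604, 0.64279). U is at the origin and S lies 64.9 along u from U, so S = 64.9·u = (41.717, 49.716). Tangency of A1 to both parallel lines with radius 14.9 puts E and J at U ± 14.9·n: E = (-11.414, 9.5775), J = (11.414, -9.5775). Equal radii place H and D the same way about S: H = S + 14.9·n = (30.303, 59.294), D = S − 14.9·n = (53.131, 40.139). Then |UD| = |D − U| = 66.588.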